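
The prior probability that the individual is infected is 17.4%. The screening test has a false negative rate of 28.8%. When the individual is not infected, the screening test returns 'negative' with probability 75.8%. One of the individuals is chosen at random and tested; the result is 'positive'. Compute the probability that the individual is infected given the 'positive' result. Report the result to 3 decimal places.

P(H | E) ≈ 0.383

Write H for 'the individual is infected'. Prior odds H:¬H = 0.174/0.826 = 0.21065. For the 'positive' outcome, the likelihood ratio is 0.712/0.242 = 2.9421.
Posterior odds = 0.21065 × 2.9421 = 0.61977, so P(H|E) = 0.61977/(1+0.61977) = 0.383.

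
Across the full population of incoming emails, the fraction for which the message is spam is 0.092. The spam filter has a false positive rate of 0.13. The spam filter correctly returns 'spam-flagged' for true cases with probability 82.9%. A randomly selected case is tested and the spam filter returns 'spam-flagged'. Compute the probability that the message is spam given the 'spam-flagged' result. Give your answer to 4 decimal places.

Let H be the event that the message is spam. P(H) = 0.092, so P(¬H) = 0.908. With E the 'spam-flagged' result, P(E|H) = 0.829 and P(E|¬H) = 0.13.
P(E) = 0.829·0.092 + 0.13·0.908 = 0.076268 + 0.11804 = 0.19431.
By Bayes' theorem, P(H|E) = 0.076268 / 0.19431 = 0.3925.

P(H | E) ≈ 0.3925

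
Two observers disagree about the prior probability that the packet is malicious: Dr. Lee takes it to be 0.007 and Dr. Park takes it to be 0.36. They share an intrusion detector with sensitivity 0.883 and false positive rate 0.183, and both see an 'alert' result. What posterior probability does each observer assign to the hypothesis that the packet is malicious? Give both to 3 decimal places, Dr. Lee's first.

P('+'|H) = 0.883, P('+'|¬H) = 0.183.
Dr. Lee: numerator 0.883·0.007 = 0.0061810; evidence = 0.0061810+0.183·0.993 = 0.18790; posterior = 0.033.
Dr. Park: numerator 0.883·0.36 = 0.31788; evidence = 0.31788+0.183·0.64 = 0.43500; posterior = 0.731.

Dr. Lee: 0.033; Dr. Park: 0.731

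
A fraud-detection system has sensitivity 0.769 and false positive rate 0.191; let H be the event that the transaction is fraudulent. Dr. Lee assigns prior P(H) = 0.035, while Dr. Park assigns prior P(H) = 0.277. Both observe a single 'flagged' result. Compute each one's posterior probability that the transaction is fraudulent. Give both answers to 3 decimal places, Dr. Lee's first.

P('+'|H) = 0.769, P('+'|¬H) = 0.191.
Dr. Lee: numerator 0.769·0.035 = 0.026915; evidence = 0.026915+0.191·0.965 = 0.21123; posterior = 0.127.
Dr. Park: numerator 0.769·0.277 = 0.21301; evidence = 0.21301+0.191·0.723 = 0.35111; posterior = 0.607.

Dr. Lee: 0.127; Dr. Park: 0.607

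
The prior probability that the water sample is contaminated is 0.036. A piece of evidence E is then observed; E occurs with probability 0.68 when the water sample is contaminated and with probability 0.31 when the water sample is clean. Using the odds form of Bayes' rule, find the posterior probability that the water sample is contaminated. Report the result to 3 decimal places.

Prior odds = 0.036/(1−0.036) = 0.037344. In log-odds, ln(0.037344) = -3.2876.
Add log likelihood ratio: ln(2.1935) = 0.78552.
Posterior log-odds = -2.5021, so posterior odds = exp(-2.5021) = 0.081917. Converting, P(H|E) = 0.081917/1.0819 = 0.076.

Posterior probability ≈ 0.076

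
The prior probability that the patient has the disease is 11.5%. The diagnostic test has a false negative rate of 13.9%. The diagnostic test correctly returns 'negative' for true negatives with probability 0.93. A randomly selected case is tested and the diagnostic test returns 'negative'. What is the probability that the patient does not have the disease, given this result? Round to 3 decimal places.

P(¬H | E) ≈ 0.981

Write H for 'the patient has the disease'. Prior odds H:¬H = 0.115/0.885 = 0.12994. For the 'negative' outcome, the likelihood ratio is 0.139/0.93 = 0.14946.
Posterior odds = 0.12994 × 0.14946 = 0.019422, so P(H|E) = 0.019422/(1+0.019422) = 0.019. Then P(¬H|E) = 1 − 0.019 = 0.981.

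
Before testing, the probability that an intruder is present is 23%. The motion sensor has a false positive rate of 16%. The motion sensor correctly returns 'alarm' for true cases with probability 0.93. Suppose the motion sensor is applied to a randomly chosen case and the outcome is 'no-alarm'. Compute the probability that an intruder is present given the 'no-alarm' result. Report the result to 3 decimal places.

P(H | E) ≈ 0.024

Let H be the event that an intruder is present. P(H) = 0.23, so P(¬H) = 0.77. With E the 'no-alarm' result, P(E|H) = 0.07 and P(E|¬H) = 0.84.
P(E) = 0.07·0.23 + 0.84·0.77 = 0.016100 + 0.64680 = 0.66290.
By Bayes' theorem, P(H|E) = 0.016100 / 0.66290 = 0.024.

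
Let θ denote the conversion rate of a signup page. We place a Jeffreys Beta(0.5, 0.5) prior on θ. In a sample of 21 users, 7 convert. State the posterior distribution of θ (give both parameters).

Observing 7 successes and 14 failures updates Beta(0.5, 0.5) by adding the success and failure counts to the two shape parameters: α = 0.5+7 = 7.5, β = 0.5+14 = 14.5.

Posterior: Beta(7.5, 14.5)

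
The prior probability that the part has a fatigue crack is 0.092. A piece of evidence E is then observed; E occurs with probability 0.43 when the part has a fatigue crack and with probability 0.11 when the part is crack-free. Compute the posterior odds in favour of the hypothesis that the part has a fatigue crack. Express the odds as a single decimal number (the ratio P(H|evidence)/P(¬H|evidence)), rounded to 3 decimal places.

Prior odds = 0.092/(1−0.092) = 0.10132.
Likelihood ratio for E = 0.43/0.11 = 3.9091.
Posterior odds = prior odds × LR = 0.39608.

Posterior odds ≈ 0.396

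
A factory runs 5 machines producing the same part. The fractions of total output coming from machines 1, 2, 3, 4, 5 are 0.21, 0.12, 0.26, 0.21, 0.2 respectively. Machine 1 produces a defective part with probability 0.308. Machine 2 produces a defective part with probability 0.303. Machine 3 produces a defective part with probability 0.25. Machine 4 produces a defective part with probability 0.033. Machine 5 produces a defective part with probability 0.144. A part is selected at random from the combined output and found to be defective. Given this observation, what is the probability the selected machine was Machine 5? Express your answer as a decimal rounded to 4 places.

Posterior probability ≈ 0.1427

Tabulate prior·likelihood by source: [1] prior 0.21, lik 0.308, product 0.06468; [2] prior 0.12, lik 0.303, product 0.03636; [3] prior 0.26, lik 0.25, product 0.06500; [4] prior 0.21, lik 0.033, product 0.006930; [5] prior 0.2, lik 0.144, product 0.02880.
Normalizing constant = 0.20177; the posterior for Machine 5 is its product over the sum, 0.02880/0.20177 = 0.1427.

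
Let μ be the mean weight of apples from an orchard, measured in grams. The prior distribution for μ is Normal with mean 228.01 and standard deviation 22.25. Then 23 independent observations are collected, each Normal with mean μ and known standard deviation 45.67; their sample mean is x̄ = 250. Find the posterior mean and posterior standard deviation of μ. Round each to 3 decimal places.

Posterior mean ≈ 246.596; posterior SD ≈ 8.755

Prior precision 1/τ₀² = 1/22.25² = 0.00201995; data precision n/σ² = 23/45.67² = 0.0110272.
Posterior precision = 0.00201995 + 0.0110272 = 0.0130472, giving posterior SD = 1/√0.0130472 = 8.755.
Posterior mean = (0.00201995·228.01 + 0.0110272·250) / 0.0130472 = 246.596.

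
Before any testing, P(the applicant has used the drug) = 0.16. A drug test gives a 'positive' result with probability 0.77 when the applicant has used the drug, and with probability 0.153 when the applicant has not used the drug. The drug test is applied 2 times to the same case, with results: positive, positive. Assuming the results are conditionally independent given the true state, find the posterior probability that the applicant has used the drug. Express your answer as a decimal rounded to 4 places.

Posterior P(H) ≈ 0.8283

With H the event that the applicant has used the drug, the joint likelihood of the observed sequence is P(data|H) = 0.77·0.77 = 0.59290 and P(data|¬H) = 0.153·0.153 = 0.023409.
Bayes: P(H|data) = 0.16·0.59290 / (0.16·0.59290 + 0.84·0.023409) = 0.094864/0.11453 = 0.8283.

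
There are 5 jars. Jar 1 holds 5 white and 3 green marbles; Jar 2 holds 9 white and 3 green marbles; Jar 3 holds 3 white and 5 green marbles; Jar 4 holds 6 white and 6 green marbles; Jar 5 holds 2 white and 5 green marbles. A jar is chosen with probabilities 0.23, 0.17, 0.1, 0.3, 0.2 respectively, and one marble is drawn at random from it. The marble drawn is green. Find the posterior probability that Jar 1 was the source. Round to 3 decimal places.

Posterior probability ≈ 0.178

P(green|Jar 1) = 0.375; P(green|Jar 2) = 0.25; P(green|Jar 3) = 0.625; P(green|Jar 4) = 0.5; P(green|Jar 5) = 0.7143.
Prior × likelihood for each source: 0.23·0.375=0.08625, 0.17·0.25=0.04250, 0.1·0.625=0.06250, 0.3·0.5=0.1500, 0.2·0.7143=0.1429. Summing gives P(green) = 0.48411.
P(Jar 1 | green) = 0.08625 / 0.48411 = 0.178.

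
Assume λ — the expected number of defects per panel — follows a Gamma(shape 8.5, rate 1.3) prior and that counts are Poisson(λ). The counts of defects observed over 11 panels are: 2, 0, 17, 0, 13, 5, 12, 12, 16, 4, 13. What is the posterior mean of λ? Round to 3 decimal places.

Posterior mean ≈ 8.333

The Poisson likelihood adds the total count to the shape and the number of exposure periods to the rate. Here ∑xᵢ = 94 and n = 11, so shape 8.5→102.5 and rate 1.3→12.3.
E[λ | data] = 102.5/12.3 = 8.333.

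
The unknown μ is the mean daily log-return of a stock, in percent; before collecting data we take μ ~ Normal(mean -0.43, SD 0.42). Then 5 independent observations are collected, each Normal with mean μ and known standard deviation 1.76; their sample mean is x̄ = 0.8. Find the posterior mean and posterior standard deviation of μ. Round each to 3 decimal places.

Posterior mean ≈ -0.157; posterior SD ≈ 0.371

With known σ, the Normal prior is conjugate. Weight on the data is w = (n/σ²)/(n/σ² + 1/τ₀²) = 1.61415/(1.61415+5.66893) = 0.22163.
Posterior mean = w·x̄ + (1−w)·μ₀ = 0.22163·0.8 + 0.77837·-0.43 = -0.157. Posterior variance = 1/(1.61415+5.66893) = 0.137304, so SD = 0.371.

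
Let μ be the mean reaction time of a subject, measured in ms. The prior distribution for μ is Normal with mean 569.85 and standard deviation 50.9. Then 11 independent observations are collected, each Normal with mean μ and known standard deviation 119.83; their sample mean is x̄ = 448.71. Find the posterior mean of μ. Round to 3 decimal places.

Posterior mean ≈ 489.297

Prior precision 1/τ₀² = 1/50.9² = 0.00038598; data precision n/σ² = 11/119.83² = 0.00076606.
Posterior precision = 0.00038598 + 0.00076606 = 0.00115204.
Posterior mean = (0.00038598·569.85 + 0.00076606·448.71) / 0.00115204 = 489.297.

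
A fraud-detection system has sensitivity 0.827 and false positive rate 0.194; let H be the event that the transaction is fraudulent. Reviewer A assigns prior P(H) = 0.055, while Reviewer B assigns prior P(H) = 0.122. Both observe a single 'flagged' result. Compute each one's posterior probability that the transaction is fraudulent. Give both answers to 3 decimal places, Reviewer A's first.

Reviewer A: 0.199; Reviewer B: 0.372

The likelihood ratio for a 'flagged' result is 0.827/0.194 = 4.2629.
Reviewer A: prior odds 0.055/0.945 = 0.058201; posterior odds 0.24810; posterior probability 0.199.
Reviewer B: prior odds 0.122/0.878 = 0.13895; posterior odds 0.59234; posterior probability 0.372.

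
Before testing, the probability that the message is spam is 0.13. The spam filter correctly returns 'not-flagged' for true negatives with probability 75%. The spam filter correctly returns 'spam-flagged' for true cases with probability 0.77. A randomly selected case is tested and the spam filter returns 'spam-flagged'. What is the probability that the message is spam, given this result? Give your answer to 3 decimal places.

Write H for 'the message is spam'. Prior odds H:¬H = 0.13/0.87 = 0.14943. For the 'spam-flagged' outcome, the likelihood ratio is 0.77/0.25 = 3.0800.
Posterior odds = 0.14943 × 3.0800 = 0.46023, so P(H|E) = 0.46023/(1+0.46023) = 0.315.

P(H | E) ≈ 0.315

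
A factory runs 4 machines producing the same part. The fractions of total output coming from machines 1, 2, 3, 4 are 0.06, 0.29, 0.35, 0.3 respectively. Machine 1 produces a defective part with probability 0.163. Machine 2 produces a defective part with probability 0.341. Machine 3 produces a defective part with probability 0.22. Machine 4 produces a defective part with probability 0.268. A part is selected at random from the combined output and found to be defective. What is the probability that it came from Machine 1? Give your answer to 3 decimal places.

Posterior probability ≈ 0.037

Tabulate prior·likelihood by source: [1] prior 0.06, lik 0.163, product 0.009780; [2] prior 0.29, lik 0.341, product 0.09889; [3] prior 0.35, lik 0.22, product 0.07700; [4] prior 0.3, lik 0.268, product 0.08040.
Normalizing constant = 0.26607; the posterior for Machine 1 is its product over the sum, 0.009780/0.26607 = 0.037.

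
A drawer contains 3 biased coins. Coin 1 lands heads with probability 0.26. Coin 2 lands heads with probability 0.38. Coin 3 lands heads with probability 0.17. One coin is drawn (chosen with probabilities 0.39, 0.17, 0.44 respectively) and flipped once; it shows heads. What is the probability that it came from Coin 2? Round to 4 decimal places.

Posterior probability ≈ 0.2683

P(heads|C1) = 0.26; P(heads|C2) = 0.38; P(heads|C3) = 0.17.
Prior × likelihood for each source: 0.39·0.26=0.1014, 0.17·0.38=0.06460, 0.44·0.17=0.07480. Summing gives P(heads) = 0.24080.
P(Coin 2 | heads) = 0.06460 / 0.24080 = 0.2683.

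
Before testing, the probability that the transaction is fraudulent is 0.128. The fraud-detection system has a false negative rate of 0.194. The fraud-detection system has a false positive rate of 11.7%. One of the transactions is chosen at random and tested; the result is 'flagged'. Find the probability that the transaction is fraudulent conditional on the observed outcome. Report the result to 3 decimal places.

P(H | E) ≈ 0.503

Let H be the event that the transaction is fraudulent. P(H) = 0.128, so P(¬H) = 0.872. With E the 'flagged' result, P(E|H) = 0.806 and P(E|¬H) = 0.117.
P(E) = 0.806·0.128 + 0.117·0.872 = 0.10317 + 0.10202 = 0.20519.
By Bayes' theorem, P(H|E) = 0.10317 / 0.20519 = 0.503.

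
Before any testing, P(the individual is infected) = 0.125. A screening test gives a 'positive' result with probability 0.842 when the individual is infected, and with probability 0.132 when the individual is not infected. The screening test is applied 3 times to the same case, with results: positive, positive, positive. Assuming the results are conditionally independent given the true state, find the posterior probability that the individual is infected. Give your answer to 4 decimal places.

Posterior P(H) ≈ 0.9737

Let H be the event that the individual is infected; start with P(H) = 0.125. P('positive'|H) = 0.842, P('positive'|¬H) = 0.132.
Update on result 1 ('positive'): P(H) ← 0.842·0.1250 / (0.842·0.1250 + 0.132·0.8750) = 0.10525/0.22075 = 0.4768.
Update on result 2 ('positive'): P(H) ← 0.842·0.4768 / (0.842·0.4768 + 0.132·0.5232) = 0.40145/0.47052 = 0.8532.
Update on result 3 ('positive'): P(H) ← 0.842·0.8532 / (0.842·0.8532 + 0.132·0.1468) = 0.71841/0.73778 = 0.9737.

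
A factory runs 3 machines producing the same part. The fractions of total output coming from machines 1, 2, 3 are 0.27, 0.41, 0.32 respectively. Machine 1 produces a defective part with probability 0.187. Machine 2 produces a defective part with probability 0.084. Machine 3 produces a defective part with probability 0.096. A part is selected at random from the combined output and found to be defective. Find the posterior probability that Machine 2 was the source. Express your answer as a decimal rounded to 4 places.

Tabulate prior·likelihood by source: [1] prior 0.27, lik 0.187, product 0.05049; [2] prior 0.41, lik 0.084, product 0.03444; [3] prior 0.32, lik 0.096, product 0.03072.
Normalizing constant = 0.11565; the posterior for Machine 2 is its product over the sum, 0.03444/0.11565 = 0.2978.

Posterior probability ≈ 0.2978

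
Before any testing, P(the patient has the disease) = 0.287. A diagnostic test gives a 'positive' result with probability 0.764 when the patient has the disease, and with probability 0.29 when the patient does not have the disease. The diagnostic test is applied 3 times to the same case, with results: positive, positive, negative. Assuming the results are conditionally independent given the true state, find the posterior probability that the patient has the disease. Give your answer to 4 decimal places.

With H the event that the patient has the disease, the joint likelihood of the observed sequence is P(data|H) = 0.764·0.764·0.236 = 0.13775 and P(data|¬H) = 0.29·0.29·0.71 = 0.059711.
Bayes: P(H|data) = 0.287·0.13775 / (0.287·0.13775 + 0.713·0.059711) = 0.039535/0.082109 = 0.4815.

Posterior P(H) ≈ 0.4815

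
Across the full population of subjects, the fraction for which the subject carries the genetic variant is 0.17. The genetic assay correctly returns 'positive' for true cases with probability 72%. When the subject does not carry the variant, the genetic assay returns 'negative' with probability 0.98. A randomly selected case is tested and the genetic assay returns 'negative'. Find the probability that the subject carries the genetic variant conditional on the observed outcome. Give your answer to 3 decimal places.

Let H be the event that the subject carries the genetic variant. P(H) = 0.17, so P(¬H) = 0.83. With E the 'negative' result, P(E|H) = 0.28 and P(E|¬H) = 0.98.
P(E) = 0.28·0.17 + 0.98·0.83 = 0.047600 + 0.81340 = 0.86100.
By Bayes' theorem, P(H|E) = 0.047600 / 0.86100 = 0.055.

P(H | E) ≈ 0.055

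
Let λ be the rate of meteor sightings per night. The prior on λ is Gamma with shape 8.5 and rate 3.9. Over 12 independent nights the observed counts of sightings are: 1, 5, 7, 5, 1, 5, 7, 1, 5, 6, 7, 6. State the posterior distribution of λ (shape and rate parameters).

Posterior: Gamma(shape=64.5, rate=15.9)

Total count ∑xᵢ = 56 over n = 12 nights.
Gamma is conjugate to the Poisson likelihood: posterior is Gamma(shape = 8.5+56 = 64.5, rate = 3.9+12 = 15.9).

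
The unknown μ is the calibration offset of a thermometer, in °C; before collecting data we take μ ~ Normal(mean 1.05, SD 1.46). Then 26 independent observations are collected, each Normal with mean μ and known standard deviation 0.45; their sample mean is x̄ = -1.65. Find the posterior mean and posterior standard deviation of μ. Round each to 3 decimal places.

With known σ, the Normal prior is conjugate. Weight on the data is w = (n/σ²)/(n/σ² + 1/τ₀²) = 128.395/(128.395+0.469131) = 0.99636.
Posterior mean = w·x̄ + (1−w)·μ₀ = 0.99636·-1.65 + 0.0036405·1.05 = -1.640. Posterior variance = 1/(128.395+0.469131) = 0.00776011, so SD = 0.088.

Posterior mean ≈ -1.640; posterior SD ≈ 0.088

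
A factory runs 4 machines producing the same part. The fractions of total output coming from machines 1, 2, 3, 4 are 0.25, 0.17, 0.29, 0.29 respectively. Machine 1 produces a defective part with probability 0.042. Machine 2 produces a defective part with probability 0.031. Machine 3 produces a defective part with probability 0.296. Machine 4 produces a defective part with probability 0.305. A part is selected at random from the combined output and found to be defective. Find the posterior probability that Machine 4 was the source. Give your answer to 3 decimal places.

Tabulate prior·likelihood by source: [1] prior 0.25, lik 0.042, product 0.01050; [2] prior 0.17, lik 0.031, product 0.005270; [3] prior 0.29, lik 0.296, product 0.08584; [4] prior 0.29, lik 0.305, product 0.08845.
Normalizing constant = 0.19006; the posterior for Machine 4 is its product over the sum, 0.08845/0.19006 = 0.465.

Posterior probability ≈ 0.465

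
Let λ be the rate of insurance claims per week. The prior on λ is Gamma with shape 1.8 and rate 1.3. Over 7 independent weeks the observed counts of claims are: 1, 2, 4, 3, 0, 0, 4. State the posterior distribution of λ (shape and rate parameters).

The Poisson likelihood adds the total count to the shape and the number of exposure periods to the rate. Here ∑xᵢ = 14 and n = 7, so shape 1.8→15.8 and rate 1.3→8.3.

Posterior: Gamma(shape=15.8, rate=8.3)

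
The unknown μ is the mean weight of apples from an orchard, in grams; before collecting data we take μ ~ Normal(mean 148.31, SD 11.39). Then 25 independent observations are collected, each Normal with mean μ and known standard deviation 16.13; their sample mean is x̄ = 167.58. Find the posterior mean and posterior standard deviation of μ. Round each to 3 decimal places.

Prior precision 1/τ₀² = 1/11.39² = 0.00770819; data precision n/σ² = 25/16.13² = 0.0960885.
Posterior precision = 0.00770819 + 0.0960885 = 0.103797, giving posterior SD = 1/√0.103797 = 3.104.
Posterior mean = (0.00770819·148.31 + 0.0960885·167.58) / 0.103797 = 166.149.

Posterior mean ≈ 166.149; posterior SD ≈ 3.104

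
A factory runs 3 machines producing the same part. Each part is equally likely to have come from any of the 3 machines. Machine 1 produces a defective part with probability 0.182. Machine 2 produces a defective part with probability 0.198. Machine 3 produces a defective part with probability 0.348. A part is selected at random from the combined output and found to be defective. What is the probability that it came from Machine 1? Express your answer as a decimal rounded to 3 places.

Posterior probability ≈ 0.250

P(defective|M1) = 0.182; P(defective|M2) = 0.198; P(defective|M3) = 0.348.
Prior × likelihood for each source: 0.333333·0.182=0.06067, 0.333333·0.198=0.06600, 0.333333·0.348=0.1160. Summing gives P(defective) = 0.24267.
P(Machine 1 | defective) = 0.06067 / 0.24267 = 0.250.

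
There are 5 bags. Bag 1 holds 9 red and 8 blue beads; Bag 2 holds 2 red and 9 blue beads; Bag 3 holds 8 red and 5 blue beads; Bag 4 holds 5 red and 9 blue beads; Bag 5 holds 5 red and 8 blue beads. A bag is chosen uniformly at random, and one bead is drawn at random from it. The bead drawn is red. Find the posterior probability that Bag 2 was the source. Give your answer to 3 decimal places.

Posterior probability ≈ 0.088

Tabulate prior·likelihood by source: [1] prior 0.2, lik 0.5294, product 0.1059; [2] prior 0.2, lik 0.1818, product 0.03636; [3] prior 0.2, lik 0.6154, product 0.1231; [4] prior 0.2, lik 0.3571, product 0.07143; [5] prior 0.2, lik 0.3846, product 0.07692.
Normalizing constant = 0.41367; the posterior for Bag 2 is its product over the sum, 0.03636/0.41367 = 0.088.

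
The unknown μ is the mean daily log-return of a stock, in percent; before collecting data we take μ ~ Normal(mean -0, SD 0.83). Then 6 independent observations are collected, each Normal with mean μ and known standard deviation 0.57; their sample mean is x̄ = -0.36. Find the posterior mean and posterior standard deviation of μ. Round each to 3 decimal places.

Posterior mean ≈ -0.334; posterior SD ≈ 0.224

Prior precision 1/τ₀² = 1/0.83² = 1.45159; data precision n/σ² = 6/0.57² = 18.4672.
Posterior precision = 1.45159 + 18.4672 = 19.9188, giving posterior SD = 1/√19.9188 = 0.224.
Posterior mean = (1.45159·-0 + 18.4672·-0.36) / 19.9188 = -0.334.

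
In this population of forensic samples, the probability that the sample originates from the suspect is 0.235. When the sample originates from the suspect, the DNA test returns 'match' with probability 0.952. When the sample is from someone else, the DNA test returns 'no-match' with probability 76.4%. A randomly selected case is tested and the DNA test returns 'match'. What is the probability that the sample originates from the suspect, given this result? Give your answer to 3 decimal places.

P(H | E) ≈ 0.553

Let H be the event that the sample originates from the suspect. P(H) = 0.235, so P(¬H) = 0.765. With E the 'match' result, P(E|H) = 0.952 and P(E|¬H) = 0.236.
P(E) = 0.952·0.235 + 0.236·0.765 = 0.22372 + 0.18054 = 0.40426.
By Bayes' theorem, P(H|E) = 0.22372 / 0.40426 = 0.553.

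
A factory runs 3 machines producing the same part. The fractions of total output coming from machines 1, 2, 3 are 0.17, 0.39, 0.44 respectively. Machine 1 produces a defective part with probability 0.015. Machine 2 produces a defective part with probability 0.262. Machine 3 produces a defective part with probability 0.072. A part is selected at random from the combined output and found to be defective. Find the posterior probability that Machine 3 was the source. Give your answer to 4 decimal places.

Posterior probability ≈ 0.2322

Tabulate prior·likelihood by source: [1] prior 0.17, lik 0.015, product 0.002550; [2] prior 0.39, lik 0.262, product 0.1022; [3] prior 0.44, lik 0.072, product 0.03168.
Normalizing constant = 0.13641; the posterior for Machine 3 is its product over the sum, 0.03168/0.13641 = 0.2322.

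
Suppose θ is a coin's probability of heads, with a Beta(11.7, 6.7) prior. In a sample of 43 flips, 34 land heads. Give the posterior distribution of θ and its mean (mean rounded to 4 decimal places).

Posterior: Beta(45.7, 15.7); mean ≈ 0.7443

Observing 34 successes and 9 failures updates Beta(11.7, 6.7) by adding the success and failure counts to the two shape parameters: α = 11.7+34 = 45.7, β = 6.7+9 = 15.7.
E[θ | data] = 45.7/(45.7+15.7) = 0.7443.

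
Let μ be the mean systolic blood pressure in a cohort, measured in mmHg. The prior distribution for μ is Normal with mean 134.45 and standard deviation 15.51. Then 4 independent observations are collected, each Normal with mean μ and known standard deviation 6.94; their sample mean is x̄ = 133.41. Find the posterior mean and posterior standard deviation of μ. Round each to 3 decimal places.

Posterior mean ≈ 133.460; posterior SD ≈ 3.386

With known σ, the Normal prior is conjugate. Weight on the data is w = (n/σ²)/(n/σ² + 1/τ₀²) = 0.0830503/(0.0830503+0.00415697) = 0.95233.
Posterior mean = w·x̄ + (1−w)·μ₀ = 0.95233·133.41 + 0.047668·134.45 = 133.460. Posterior variance = 1/(0.0830503+0.00415697) = 11.4669, so SD = 3.386.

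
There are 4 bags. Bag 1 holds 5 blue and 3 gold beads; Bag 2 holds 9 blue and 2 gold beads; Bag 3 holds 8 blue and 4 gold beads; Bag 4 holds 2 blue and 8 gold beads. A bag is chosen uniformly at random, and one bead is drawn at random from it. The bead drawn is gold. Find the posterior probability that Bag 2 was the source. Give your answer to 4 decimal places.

Posterior probability ≈ 0.1076

Tabulate prior·likelihood by source: [1] prior 0.25, lik 0.375, product 0.09375; [2] prior 0.25, lik 0.1818, product 0.04545; [3] prior 0.25, lik 0.3333, product 0.08333; [4] prior 0.25, lik 0.8, product 0.2000.
Normalizing constant = 0.42254; the posterior for Bag 2 is its product over the sum, 0.04545/0.42254 = 0.1076.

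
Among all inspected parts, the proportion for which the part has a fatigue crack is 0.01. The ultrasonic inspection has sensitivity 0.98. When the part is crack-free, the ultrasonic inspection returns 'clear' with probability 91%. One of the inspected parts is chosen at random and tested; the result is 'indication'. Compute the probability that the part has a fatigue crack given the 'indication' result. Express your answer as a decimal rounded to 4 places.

Write H for 'the part has a fatigue crack'. Prior odds H:¬H = 0.01/0.99 = 0.010101. For the 'indication' outcome, the likelihood ratio is 0.98/0.09 = 10.889.
Posterior odds = 0.010101 × 10.889 = 0.10999, so P(H|E) = 0.10999/(1+0.10999) = 0.0991.

P(H | E) ≈ 0.0991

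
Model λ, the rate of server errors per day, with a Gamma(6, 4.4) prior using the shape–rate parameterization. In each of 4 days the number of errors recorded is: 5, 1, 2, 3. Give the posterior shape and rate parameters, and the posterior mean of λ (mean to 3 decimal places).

Posterior: Gamma(shape=17, rate=8.4); mean ≈ 2.024

Total count ∑xᵢ = 11 over n = 4 days.
Gamma is conjugate to the Poisson likelihood: posterior is Gamma(shape = 6+11 = 17, rate = 4.4+4 = 8.4).
Posterior mean = shape/rate = 17/8.4 = 2.024.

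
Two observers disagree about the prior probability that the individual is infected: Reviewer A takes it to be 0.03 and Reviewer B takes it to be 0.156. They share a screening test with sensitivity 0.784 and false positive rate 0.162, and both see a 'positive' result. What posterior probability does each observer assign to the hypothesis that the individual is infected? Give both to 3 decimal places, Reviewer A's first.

P('+'|H) = 0.784, P('+'|¬H) = 0.162.
Reviewer A: numerator 0.784·0.03 = 0.023520; evidence = 0.023520+0.162·0.97 = 0.18066; posterior = 0.130.
Reviewer B: numerator 0.784·0.156 = 0.12230; evidence = 0.12230+0.162·0.844 = 0.25903; posterior = 0.472.

Reviewer A: 0.130; Reviewer B: 0.472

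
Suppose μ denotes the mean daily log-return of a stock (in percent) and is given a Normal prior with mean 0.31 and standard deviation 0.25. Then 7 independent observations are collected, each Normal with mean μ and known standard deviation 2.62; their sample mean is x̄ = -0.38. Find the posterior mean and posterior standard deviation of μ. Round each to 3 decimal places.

Posterior mean ≈ 0.269; posterior SD ≈ 0.242

Prior precision 1/τ₀² = 1/0.25² = 16.0000; data precision n/σ² = 7/2.62² = 1.01975.
Posterior precision = 16.0000 + 1.01975 = 17.0198, giving posterior SD = 1/√17.0198 = 0.242.
Posterior mean = (16.0000·0.31 + 1.01975·-0.38) / 17.0198 = 0.269.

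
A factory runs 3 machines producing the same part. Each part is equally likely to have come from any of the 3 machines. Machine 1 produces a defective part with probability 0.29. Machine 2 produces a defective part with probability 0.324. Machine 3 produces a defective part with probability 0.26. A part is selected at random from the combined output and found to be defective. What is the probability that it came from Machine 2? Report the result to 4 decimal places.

Tabulate prior·likelihood by source: [1] prior 0.333333, lik 0.29, product 0.09667; [2] prior 0.333333, lik 0.324, product 0.1080; [3] prior 0.333333, lik 0.26, product 0.08667.
Normalizing constant = 0.29133; the posterior for Machine 2 is its product over the sum, 0.1080/0.29133 = 0.3707.

Posterior probability ≈ 0.3707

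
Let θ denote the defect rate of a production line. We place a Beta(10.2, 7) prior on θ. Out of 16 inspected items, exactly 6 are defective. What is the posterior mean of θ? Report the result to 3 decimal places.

Posterior mean ≈ 0.488

Observing 6 successes and 10 failures updates Beta(10.2, 7) by adding the success and failure counts to the two shape parameters: α = 10.2+6 = 16.2, β = 7+10 = 17.
E[θ | data] = 16.2/(16.2+17) = 0.488.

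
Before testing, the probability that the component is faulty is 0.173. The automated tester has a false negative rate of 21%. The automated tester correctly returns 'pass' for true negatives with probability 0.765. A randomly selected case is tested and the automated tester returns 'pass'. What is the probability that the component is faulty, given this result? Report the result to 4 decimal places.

P(H | E) ≈ 0.0543

Write H for 'the component is faulty'. Prior odds H:¬H = 0.173/0.827 = 0.20919. For the 'pass' outcome, the likelihood ratio is 0.21/0.765 = 0.27451.
Posterior odds = 0.20919 × 0.27451 = 0.057425, so P(H|E) = 0.057425/(1+0.057425) = 0.0543.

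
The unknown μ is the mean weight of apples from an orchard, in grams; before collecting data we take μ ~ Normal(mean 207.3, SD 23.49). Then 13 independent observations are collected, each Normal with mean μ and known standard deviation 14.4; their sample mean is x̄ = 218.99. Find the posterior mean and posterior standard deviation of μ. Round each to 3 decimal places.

Posterior mean ≈ 218.662; posterior SD ≈ 3.937

Prior precision 1/τ₀² = 1/23.49² = 0.00181232; data precision n/σ² = 13/14.4² = 0.0626929.
Posterior precision = 0.00181232 + 0.0626929 = 0.0645052, giving posterior SD = 1/√0.0645052 = 3.937.
Posterior mean = (0.00181232·207.3 + 0.0626929·218.99) / 0.0645052 = 218.662.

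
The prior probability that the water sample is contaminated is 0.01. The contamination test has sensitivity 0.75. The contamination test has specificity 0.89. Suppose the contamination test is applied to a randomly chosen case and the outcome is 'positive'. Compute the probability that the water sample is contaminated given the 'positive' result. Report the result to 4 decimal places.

Write H for 'the water sample is contaminated'. Prior odds H:¬H = 0.01/0.99 = 0.010101. For the 'positive' outcome, the likelihood ratio is 0.75/0.11 = 6.8182.
Posterior odds = 0.010101 × 6.8182 = 0.068871, so P(H|E) = 0.068871/(1+0.068871) = 0.0644.

P(H | E) ≈ 0.0644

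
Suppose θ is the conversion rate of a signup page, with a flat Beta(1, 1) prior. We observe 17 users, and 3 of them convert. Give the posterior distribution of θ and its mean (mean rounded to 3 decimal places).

Posterior: Beta(4, 15); mean ≈ 0.211

Observing 3 successes and 14 failures updates Beta(1, 1) by adding the success and failure counts to the two shape parameters: α = 1+3 = 4, β = 1+14 = 15.
E[θ | data] = 4/(4+15) = 0.211.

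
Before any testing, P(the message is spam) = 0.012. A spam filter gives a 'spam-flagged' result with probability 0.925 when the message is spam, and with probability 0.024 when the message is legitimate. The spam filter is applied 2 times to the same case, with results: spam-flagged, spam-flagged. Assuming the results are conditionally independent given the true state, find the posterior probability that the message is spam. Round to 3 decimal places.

Let H be the event that the message is spam; start with P(H) = 0.012. P('spam-flagged'|H) = 0.925, P('spam-flagged'|¬H) = 0.024.
Update on result 1 ('spam-flagged'): P(H) ← 0.925·0.0120 / (0.925·0.0120 + 0.024·0.9880) = 0.011100/0.034812 = 0.3189.
Update on result 2 ('spam-flagged'): P(H) ← 0.925·0.3189 / (0.925·0.3189 + 0.024·0.6811) = 0.29494/0.31129 = 0.9475.

Posterior P(H) ≈ 0.947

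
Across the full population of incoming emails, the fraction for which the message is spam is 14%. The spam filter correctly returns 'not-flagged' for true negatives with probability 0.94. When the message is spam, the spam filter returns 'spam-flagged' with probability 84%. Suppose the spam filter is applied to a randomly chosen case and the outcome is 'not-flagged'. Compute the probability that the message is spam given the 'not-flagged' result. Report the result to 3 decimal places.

P(H | E) ≈ 0.027

Let H be the event that the message is spam. P(H) = 0.14, so P(¬H) = 0.86. With E the 'not-flagged' result, P(E|H) = 0.16 and P(E|¬H) = 0.94.
P(E) = 0.16·0.14 + 0.94·0.86 = 0.022400 + 0.80840 = 0.83080.
By Bayes' theorem, P(H|E) = 0.022400 / 0.83080 = 0.027.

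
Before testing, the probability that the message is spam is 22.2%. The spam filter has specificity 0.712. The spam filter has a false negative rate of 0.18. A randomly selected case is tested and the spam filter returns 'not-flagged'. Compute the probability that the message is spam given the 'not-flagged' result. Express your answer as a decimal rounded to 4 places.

P(H | E) ≈ 0.0673

Write H for 'the message is spam'. Prior odds H:¬H = 0.222/0.778 = 0.28535. For the 'not-flagged' outcome, the likelihood ratio is 0.18/0.712 = 0.25281.
Posterior odds = 0.28535 × 0.25281 = 0.072138, so P(H|E) = 0.072138/(1+0.072138) = 0.0673.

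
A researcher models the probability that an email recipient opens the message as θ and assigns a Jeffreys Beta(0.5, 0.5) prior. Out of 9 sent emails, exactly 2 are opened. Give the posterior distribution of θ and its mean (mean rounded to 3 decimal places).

The binomial likelihood is conjugate to the Beta prior: with 2 successes and 7 failures, the posterior is Beta(0.5+2, 0.5+7) = Beta(2.5, 7.5).
E[θ | data] = 2.5/(2.5+7.5) = 0.250.

Posterior: Beta(2.5, 7.5); mean ≈ 0.250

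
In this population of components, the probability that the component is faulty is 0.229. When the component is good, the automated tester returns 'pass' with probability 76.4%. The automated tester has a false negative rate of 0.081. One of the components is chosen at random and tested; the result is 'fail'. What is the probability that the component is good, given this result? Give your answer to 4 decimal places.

P(¬H | E) ≈ 0.4637

Write H for 'the component is faulty'. Prior odds H:¬H = 0.229/0.771 = 0.29702. For the 'fail' outcome, the likelihood ratio is 0.919/0.236 = 3.8941.
Posterior odds = 0.29702 × 3.8941 = 1.1566, so P(H|E) = 1.1566/(1+1.1566) = 0.5363. Then P(¬H|E) = 1 − 0.5363 = 0.4637.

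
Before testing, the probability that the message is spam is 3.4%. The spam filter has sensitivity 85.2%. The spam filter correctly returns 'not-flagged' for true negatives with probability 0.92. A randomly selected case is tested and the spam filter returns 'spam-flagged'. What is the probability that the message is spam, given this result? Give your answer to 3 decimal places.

Let H be the event that the message is spam. P(H) = 0.034, so P(¬H) = 0.966. With E the 'spam-flagged' result, P(E|H) = 0.852 and P(E|¬H) = 0.08.
P(E) = 0.852·0.034 + 0.08·0.966 = 0.028968 + 0.077280 = 0.10625.
By Bayes' theorem, P(H|E) = 0.028968 / 0.10625 = 0.273.

P(H | E) ≈ 0.273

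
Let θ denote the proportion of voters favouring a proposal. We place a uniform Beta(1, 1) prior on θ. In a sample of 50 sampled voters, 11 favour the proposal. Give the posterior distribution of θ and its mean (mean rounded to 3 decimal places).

Observing 11 successes and 39 failures updates Beta(1, 1) by adding the success and failure counts to the two shape parameters: α = 1+11 = 12, β = 1+39 = 40.
E[θ | data] = 12/(12+40) = 0.231.

Posterior: Beta(12, 40); mean ≈ 0.231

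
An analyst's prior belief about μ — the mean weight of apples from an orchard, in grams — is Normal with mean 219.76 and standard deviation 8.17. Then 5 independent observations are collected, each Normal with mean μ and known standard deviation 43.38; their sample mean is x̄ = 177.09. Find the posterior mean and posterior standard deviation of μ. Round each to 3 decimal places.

Prior precision 1/τ₀² = 1/8.17² = 0.0149815; data precision n/σ² = 5/43.38² = 0.00265700.
Posterior precision = 0.0149815 + 0.00265700 = 0.0176385, giving posterior SD = 1/√0.0176385 = 7.530.
Posterior mean = (0.0149815·219.76 + 0.00265700·177.09) / 0.0176385 = 213.332.

Posterior mean ≈ 213.332; posterior SD ≈ 7.530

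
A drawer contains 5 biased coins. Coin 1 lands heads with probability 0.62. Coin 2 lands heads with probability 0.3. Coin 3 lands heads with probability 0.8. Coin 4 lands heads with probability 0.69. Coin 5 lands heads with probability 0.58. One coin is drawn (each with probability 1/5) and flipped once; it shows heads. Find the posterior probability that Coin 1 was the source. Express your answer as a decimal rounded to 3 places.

Posterior probability ≈ 0.207

P(heads|C1) = 0.62; P(heads|C2) = 0.3; P(heads|C3) = 0.8; P(heads|C4) = 0.69; P(heads|C5) = 0.58.
Prior × likelihood for each source: 0.2·0.62=0.1240, 0.2·0.3=0.06000, 0.2·0.8=0.1600, 0.2·0.69=0.1380, 0.2·0.58=0.1160. Summing gives P(heads) = 0.59800.
P(Coin 1 | heads) = 0.1240 / 0.59800 = 0.207.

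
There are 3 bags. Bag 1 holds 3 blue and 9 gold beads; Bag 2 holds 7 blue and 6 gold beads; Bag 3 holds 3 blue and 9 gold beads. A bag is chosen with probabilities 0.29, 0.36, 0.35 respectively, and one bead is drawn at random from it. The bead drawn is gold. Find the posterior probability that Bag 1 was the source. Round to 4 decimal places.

Posterior probability ≈ 0.3366

Tabulate prior·likelihood by source: [1] prior 0.29, lik 0.75, product 0.2175; [2] prior 0.36, lik 0.4615, product 0.1662; [3] prior 0.35, lik 0.75, product 0.2625.
Normalizing constant = 0.64615; the posterior for Bag 1 is its product over the sum, 0.2175/0.64615 = 0.3366.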